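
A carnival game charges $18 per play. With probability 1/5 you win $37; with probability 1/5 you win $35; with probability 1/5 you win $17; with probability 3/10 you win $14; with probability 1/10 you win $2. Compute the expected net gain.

4.2

E[payout] = 37·1/5 + 35·1/5 + 17·1/5 + 14·3/10 + 2·1/10
 = 37/5 + 7 + 17/5 + 21/5 + 1/5
 = 111/5
Net = 111/5 - 18 = 21/5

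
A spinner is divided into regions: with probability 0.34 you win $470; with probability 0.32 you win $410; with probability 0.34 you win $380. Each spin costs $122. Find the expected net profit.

E[payout] = 470·0.34 + 410·0.32 + 380·0.34
 = 159.8 + 131.2 + 129.2
 = 420.2
Net = 420.2 - 122 = 298.2

298.2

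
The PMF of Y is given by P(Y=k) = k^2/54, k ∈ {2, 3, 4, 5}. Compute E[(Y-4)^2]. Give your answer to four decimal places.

0.9259

E[(Y-4)^2] = Σ (y-4)^2·P(Y=y)
 = 4·2/27 + 1·1/6 + 0·8/27 + 1·25/54
 = 8/27 + 1/6 + 0 + 25/54
 = 25/27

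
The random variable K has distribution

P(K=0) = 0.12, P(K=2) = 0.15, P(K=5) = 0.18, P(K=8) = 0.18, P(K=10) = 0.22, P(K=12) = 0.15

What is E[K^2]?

E[K^2] = Σ k^2·P(K=k)
 = 0·0.12 + 4·0.15 + 25·0.18 + 64·0.18 + 100·0.22 + 144·0.15
 = 0 + 0.6 + 4.5 + 11.52 + 22 + 21.6
 = 60.22

60.22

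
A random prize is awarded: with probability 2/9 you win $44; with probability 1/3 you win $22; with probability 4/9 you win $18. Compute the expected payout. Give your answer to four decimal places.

25.1111

E[payout] = 44·2/9 + 22·1/3 + 18·4/9
 = 88/9 + 22/3 + 8
 = 226/9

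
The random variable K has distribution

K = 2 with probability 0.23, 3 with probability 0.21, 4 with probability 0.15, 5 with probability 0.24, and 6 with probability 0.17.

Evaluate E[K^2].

E[K^2] = Σ k^2·P(K=k)
 = 4·0.23 + 9·0.21 + 16·0.15 + 25·0.24 + 36·0.17
 = 0.92 + 1.89 + 2.4 + 6 + 6.12
 = 17.33

17.33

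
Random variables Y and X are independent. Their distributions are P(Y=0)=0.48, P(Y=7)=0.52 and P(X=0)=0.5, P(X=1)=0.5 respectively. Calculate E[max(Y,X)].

3.88

E[max(Y,X)] = Σ_y Σ_x max(y,x) · P(Y=y)P(X=x)
 = 0·0.24 + 1·0.24 + 7·0.26 + 7·0.26
 = 0 + 0.24 + 1.82 + 1.82
 = 3.88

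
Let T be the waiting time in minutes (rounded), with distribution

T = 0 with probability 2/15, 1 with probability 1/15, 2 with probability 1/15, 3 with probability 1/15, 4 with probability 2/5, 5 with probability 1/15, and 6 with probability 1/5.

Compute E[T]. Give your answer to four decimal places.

3.5333

E[T] = Σ t·P(T=t)
 = 0·2/15 + 1·1/15 + 2·1/15 + 3·1/15 + 4·2/5 + 5·1/15 + 6·1/5
 = 0 + 1/15 + 2/15 + 1/5 + 8/5 + 1/3 + 6/5
 = 53/15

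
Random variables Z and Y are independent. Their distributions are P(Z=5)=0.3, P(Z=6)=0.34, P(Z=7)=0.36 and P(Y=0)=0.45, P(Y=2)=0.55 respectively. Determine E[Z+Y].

E[Z+Y] = Σ_z Σ_y (z+y) · P(Z=z)P(Y=y)
 = 5·0.135 + 7·0.165 + 6·0.153 + 8·0.187 + 7·0.162 + 9·0.198
 = 0.675 + 1.155 + 0.918 + 1.496 + 1.134 + 1.782
 = 7.16

7.16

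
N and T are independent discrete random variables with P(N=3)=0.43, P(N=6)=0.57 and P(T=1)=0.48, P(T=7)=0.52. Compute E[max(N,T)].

E[max(N,T)] = Σ_n Σ_t max(n,t) · P(N=n)P(T=t)
 = 3·0.2064 + 7·0.2236 + 6·0.2736 + 7·0.2964
 = 0.6192 + 1.5652 + 1.6416 + 2.0748
 = 5.9008

5.9008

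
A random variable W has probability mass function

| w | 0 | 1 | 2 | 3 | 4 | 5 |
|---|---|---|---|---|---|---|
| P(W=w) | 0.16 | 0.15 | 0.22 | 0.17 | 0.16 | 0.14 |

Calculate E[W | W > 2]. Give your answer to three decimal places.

3.936

P(W > 2) = 0.17 + 0.16 + 0.14 = 0.47.
E[W | W > 2] = [3·0.17 + 4·0.16 + 5·0.14] / 0.47
 = 1.85 / 0.47
 = 185/47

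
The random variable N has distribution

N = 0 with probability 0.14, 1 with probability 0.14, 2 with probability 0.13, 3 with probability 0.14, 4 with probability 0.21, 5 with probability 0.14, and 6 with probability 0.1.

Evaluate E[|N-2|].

E[|N-2|] = Σ |n-2|·P(N=n)
 = 2·0.14 + 1·0.14 + 0·0.13 + 1·0.14 + 2·0.21 + 3·0.14 + 4·0.1
 = 0.28 + 0.14 + 0 + 0.14 + 0.42 + 0.42 + 0.4
 = 1.8

1.8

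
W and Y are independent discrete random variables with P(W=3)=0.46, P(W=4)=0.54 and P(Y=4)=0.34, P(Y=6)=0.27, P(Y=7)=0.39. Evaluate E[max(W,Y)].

E[max(W,Y)] = Σ_w Σ_y max(w,y) · P(W=w)P(Y=y)
 = 4·0.1564 + 6·0.1242 + 7·0.1794 + 4·0.1836 + 6·0.1458 + 7·0.2106
 = 0.6256 + 0.7452 + 1.2558 + 0.7344 + 0.8748 + 1.4742
 = 5.71

5.71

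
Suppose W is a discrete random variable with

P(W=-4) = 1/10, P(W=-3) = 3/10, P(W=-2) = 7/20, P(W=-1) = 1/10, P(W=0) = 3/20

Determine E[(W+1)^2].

E[(W+1)^2] = Σ (w+1)^2·P(W=w)
 = 9·1/10 + 4·3/10 + 1·7/20 + 0·1/10 + 1·3/20
 = 9/10 + 6/5 + 7/20 + 0 + 3/20
 = 13/5

2.6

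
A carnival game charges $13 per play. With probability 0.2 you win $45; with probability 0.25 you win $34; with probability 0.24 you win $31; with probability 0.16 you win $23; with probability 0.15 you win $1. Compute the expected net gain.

E[payout] = 45·0.2 + 34·0.25 + 31·0.24 + 23·0.16 + 1·0.15
 = 9 + 8.5 + 7.44 + 3.68 + 0.15
 = 28.77
Net = 28.77 - 13 = 15.77

15.77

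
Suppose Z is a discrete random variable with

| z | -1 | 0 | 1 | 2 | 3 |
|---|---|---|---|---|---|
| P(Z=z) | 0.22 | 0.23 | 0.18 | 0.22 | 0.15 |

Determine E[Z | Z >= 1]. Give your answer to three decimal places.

P(Z >= 1) = 0.18 + 0.22 + 0.15 = 0.55.
E[Z | Z >= 1] = [1·0.18 + 2·0.22 + 3·0.15] / 0.55
 = 1.07 / 0.55
 = 107/55

1.945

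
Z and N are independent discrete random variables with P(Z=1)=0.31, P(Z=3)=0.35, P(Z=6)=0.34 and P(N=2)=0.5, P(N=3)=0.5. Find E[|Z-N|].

E[|Z-N|] = Σ_z Σ_n |z-n| · P(Z=z)P(N=n)
 = 1·0.155 + 2·0.155 + 1·0.175 + 0·0.175 + 4·0.17 + 3·0.17
 = 0.155 + 0.31 + 0.175 + 0 + 0.68 + 0.51
 = 1.83

1.83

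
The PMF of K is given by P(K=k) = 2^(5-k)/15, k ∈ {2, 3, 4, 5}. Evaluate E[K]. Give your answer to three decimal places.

E[K] = Σ k·P(K=k)
 = 2·8/15 + 3·4/15 + 4·2/15 + 5·1/15
 = 16/15 + 4/5 + 8/15 + 1/3
 = 41/15

2.733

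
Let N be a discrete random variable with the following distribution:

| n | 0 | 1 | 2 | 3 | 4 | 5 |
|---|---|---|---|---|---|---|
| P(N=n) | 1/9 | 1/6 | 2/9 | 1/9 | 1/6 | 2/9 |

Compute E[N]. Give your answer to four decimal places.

2.7222

E[N] = Σ n·P(N=n)
 = 0·1/9 + 1·1/6 + 2·2/9 + 3·1/9 + 4·1/6 + 5·2/9
 = 0 + 1/6 + 4/9 + 1/3 + 2/3 + 10/9
 = 49/18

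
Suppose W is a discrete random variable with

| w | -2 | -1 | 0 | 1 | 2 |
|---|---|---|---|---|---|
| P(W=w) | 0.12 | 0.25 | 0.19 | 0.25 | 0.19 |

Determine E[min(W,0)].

-0.49

E[min(W,0)] = Σ min(w,0)·P(W=w)
 = (-2)·0.12 + (-1)·0.25 + 0·0.19 + 0·0.25 + 0·0.19
 = (-0.24) + (-0.25) + 0 + 0 + 0
 = -0.49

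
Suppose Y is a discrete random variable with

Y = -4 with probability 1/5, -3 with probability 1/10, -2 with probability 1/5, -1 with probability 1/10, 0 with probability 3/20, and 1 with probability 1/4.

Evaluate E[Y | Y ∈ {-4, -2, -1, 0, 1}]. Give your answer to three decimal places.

P(Y ∈ {-4, -2, -1, 0, 1}) = 1/5 + 1/5 + 1/10 + 3/20 + 1/4 = 9/10.
E[Y | Y ∈ {-4, -2, -1, 0, 1}] = [(-4)·1/5 + (-2)·1/5 + (-1)·1/10 + 0·3/20 + 1·1/4] / (9/10)
 = -21/20 / (9/10)
 = -7/6

-1.167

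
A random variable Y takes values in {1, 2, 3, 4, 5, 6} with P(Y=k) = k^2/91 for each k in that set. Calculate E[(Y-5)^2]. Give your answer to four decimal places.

E[(Y-5)^2] = Σ (y-5)^2·P(Y=y)
 = 16·1/91 + 9·4/91 + 4·9/91 + 1·16/91 + 0·25/91 + 1·36/91
 = 16/91 + 36/91 + 36/91 + 16/91 + 0 + 36/91
 = 20/13

1.5385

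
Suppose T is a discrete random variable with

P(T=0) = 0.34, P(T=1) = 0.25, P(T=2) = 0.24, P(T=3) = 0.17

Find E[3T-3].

0.72

E[3T-3] = Σ (3t-3)·P(T=t)
 = (-3)·0.34 + 0·0.25 + 3·0.24 + 6·0.17
 = (-1.02) + 0 + 0.72 + 1.02
 = 0.72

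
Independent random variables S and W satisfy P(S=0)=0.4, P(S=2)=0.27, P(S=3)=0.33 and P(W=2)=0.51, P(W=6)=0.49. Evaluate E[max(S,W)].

4.1283

E[max(S,W)] = Σ_s Σ_w max(s,w) · P(S=s)P(W=w)
 = 2·0.204 + 6·0.196 + 2·0.1377 + 6·0.1323 + 3·0.1683 + 6·0.1617
 = 0.408 + 1.176 + 0.2754 + 0.7938 + 0.5049 + 0.9702
 = 4.1283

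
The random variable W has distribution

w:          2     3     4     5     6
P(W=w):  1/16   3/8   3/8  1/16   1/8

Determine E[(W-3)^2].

1.8125

E[(W-3)^2] = Σ (w-3)^2·P(W=w)
 = 1·1/16 + 0·3/8 + 1·3/8 + 4·1/16 + 9·1/8
 = 1/16 + 0 + 3/8 + 1/4 + 9/8
 = 29/16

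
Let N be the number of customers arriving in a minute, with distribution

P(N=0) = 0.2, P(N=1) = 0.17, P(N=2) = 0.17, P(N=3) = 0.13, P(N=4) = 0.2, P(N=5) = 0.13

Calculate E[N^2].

E[N^2] = Σ n^2·P(N=n)
 = 0·0.2 + 1·0.17 + 4·0.17 + 9·0.13 + 16·0.2 + 25·0.13
 = 0 + 0.17 + 0.68 + 1.17 + 3.2 + 3.25
 = 8.47

8.47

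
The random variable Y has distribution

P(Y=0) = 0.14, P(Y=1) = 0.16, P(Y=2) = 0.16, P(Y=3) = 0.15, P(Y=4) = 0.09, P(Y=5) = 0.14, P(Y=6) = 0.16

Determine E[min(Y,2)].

1.56

E[min(Y,2)] = Σ min(y,2)·P(Y=y)
 = 0·0.14 + 1·0.16 + 2·0.16 + 2·0.15 + 2·0.09 + 2·0.14 + 2·0.16
 = 0 + 0.16 + 0.32 + 0.3 + 0.18 + 0.28 + 0.32
 = 1.56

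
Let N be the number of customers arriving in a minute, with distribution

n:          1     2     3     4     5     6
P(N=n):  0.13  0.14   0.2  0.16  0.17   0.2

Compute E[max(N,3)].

E[max(N,3)] = Σ max(n,3)·P(N=n)
 = 3·0.13 + 3·0.14 + 3·0.2 + 4·0.16 + 5·0.17 + 6·0.2
 = 0.39 + 0.42 + 0.6 + 0.64 + 0.85 + 1.2
 = 4.1

4.1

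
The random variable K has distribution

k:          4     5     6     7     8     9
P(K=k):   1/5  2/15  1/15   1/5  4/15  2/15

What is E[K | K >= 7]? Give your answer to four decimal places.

P(K >= 7) = 1/5 + 4/15 + 2/15 = 3/5.
E[K | K >= 7] = [7·1/5 + 8·4/15 + 9·2/15] / (3/5)
 = 71/15 / (3/5)
 = 71/9

7.8889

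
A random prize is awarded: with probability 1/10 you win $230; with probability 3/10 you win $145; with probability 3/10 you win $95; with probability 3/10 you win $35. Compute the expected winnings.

E[payout] = 230·1/10 + 145·3/10 + 95·3/10 + 35·3/10
 = 23 + 87/2 + 57/2 + 21/2
 = 211/2

105.5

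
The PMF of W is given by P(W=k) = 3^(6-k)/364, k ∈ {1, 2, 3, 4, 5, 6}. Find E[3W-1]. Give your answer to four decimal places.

E[3W-1] = Σ (3w-1)·P(W=w)
 = 2·243/364 + 5·81/364 + 8·27/364 + 11·9/364 + 14·3/364 + 17·1/364
 = 243/182 + 405/364 + 54/91 + 99/364 + 3/26 + 17/364
 = 1265/364

3.4753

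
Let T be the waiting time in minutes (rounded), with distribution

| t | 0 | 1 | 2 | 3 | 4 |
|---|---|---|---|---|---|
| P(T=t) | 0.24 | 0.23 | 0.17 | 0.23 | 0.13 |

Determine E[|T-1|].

1.26

E[|T-1|] = Σ |t-1|·P(T=t)
 = 1·0.24 + 0·0.23 + 1·0.17 + 2·0.23 + 3·0.13
 = 0.24 + 0 + 0.17 + 0.46 + 0.39
 = 1.26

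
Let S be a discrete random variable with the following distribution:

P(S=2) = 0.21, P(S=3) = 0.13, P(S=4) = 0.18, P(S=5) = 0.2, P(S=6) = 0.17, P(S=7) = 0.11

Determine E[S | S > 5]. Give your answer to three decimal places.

6.393

P(S > 5) = 0.17 + 0.11 = 0.28.
E[S | S > 5] = [6·0.17 + 7·0.11] / 0.28
 = 1.79 / 0.28
 = 179/28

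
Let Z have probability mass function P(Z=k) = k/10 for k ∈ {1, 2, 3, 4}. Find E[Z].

E[Z] = Σ z·P(Z=z)
 = 1·1/10 + 2·1/5 + 3·3/10 + 4·2/5
 = 1/10 + 2/5 + 9/10 + 8/5
 = 3

3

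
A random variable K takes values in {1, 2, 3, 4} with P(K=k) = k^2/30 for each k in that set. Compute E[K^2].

11.8

E[K^2] = Σ k^2·P(K=k)
 = 1·1/30 + 4·2/15 + 9·3/10 + 16·8/15
 = 1/30 + 8/15 + 27/10 + 128/15
 = 59/5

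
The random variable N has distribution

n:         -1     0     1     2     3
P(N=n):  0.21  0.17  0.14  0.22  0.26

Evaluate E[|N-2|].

1.37

E[|N-2|] = Σ |n-2|·P(N=n)
 = 3·0.21 + 2·0.17 + 1·0.14 + 0·0.22 + 1·0.26
 = 0.63 + 0.34 + 0.14 + 0 + 0.26
 = 1.37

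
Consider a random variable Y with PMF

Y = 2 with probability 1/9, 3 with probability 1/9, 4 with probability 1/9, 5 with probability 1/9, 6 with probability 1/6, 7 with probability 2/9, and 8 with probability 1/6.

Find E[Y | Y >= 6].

7

P(Y >= 6) = 1/6 + 2/9 + 1/6 = 5/9.
E[Y | Y >= 6] = [6·1/6 + 7·2/9 + 8·1/6] / (5/9)
 = 35/9 / (5/9)
 = 7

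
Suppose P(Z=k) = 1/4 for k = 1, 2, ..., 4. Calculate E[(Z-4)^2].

3.5

E[(Z-4)^2] = Σ (z-4)^2·P(Z=z)
 = 9·1/4 + 4·1/4 + 1·1/4 + 0·1/4
 = 9/4 + 1 + 1/4 + 0
 = 7/2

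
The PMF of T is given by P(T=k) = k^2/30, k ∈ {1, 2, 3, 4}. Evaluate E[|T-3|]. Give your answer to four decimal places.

E[|T-3|] = Σ |t-3|·P(T=t)
 = 2·1/30 + 1·2/15 + 0·3/10 + 1·8/15
 = 1/15 + 2/15 + 0 + 8/15
 = 11/15

0.7333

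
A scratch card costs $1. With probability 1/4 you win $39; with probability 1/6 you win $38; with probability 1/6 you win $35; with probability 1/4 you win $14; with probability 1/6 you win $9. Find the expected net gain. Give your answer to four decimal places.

25.9167

E[payout] = 39·1/4 + 38·1/6 + 35·1/6 + 14·1/4 + 9·1/6
 = 39/4 + 19/3 + 35/6 + 7/2 + 3/2
 = 323/12
Net = 323/12 - 1 = 311/12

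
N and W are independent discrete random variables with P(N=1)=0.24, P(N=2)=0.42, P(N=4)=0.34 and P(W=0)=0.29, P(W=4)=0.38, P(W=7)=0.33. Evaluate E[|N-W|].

E[|N-W|] = Σ_n Σ_w |n-w| · P(N=n)P(W=w)
 = 1·0.0696 + 3·0.0912 + 6·0.0792 + 2·0.1218 + 2·0.1596 + 5·0.1386 + 4·0.0986 + 0·0.1292 + 3·0.1122
 = 0.0696 + 0.2736 + 0.4752 + 0.2436 + 0.3192 + 0.693 + 0.3944 + 0 + 0.3366
 = 2.8052

2.8052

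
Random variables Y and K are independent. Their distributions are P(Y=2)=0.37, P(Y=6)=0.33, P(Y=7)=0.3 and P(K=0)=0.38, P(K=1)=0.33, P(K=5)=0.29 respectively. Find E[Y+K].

E[Y+K] = Σ_y Σ_k (y+k) · P(Y=y)P(K=k)
 = 2·0.1406 + 3·0.1221 + 7·0.1073 + 6·0.1254 + 7·0.1089 + 11·0.0957 + 7·0.114 + 8·0.099 + 12·0.087
 = 0.2812 + 0.3663 + 0.7511 + 0.7524 + 0.7623 + 1.0527 + 0.798 + 0.792 + 1.044
 = 6.6

6.6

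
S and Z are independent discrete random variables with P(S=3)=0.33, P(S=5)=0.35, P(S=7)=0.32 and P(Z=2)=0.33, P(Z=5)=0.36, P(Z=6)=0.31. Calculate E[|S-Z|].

1.966

E[|S-Z|] = Σ_s Σ_z |s-z| · P(S=s)P(Z=z)
 = 1·0.1089 + 2·0.1188 + 3·0.1023 + 3·0.1155 + 0·0.126 + 1·0.1085 + 5·0.1056 + 2·0.1152 + 1·0.0992
 = 0.1089 + 0.2376 + 0.3069 + 0.3465 + 0 + 0.1085 + 0.528 + 0.2304 + 0.0992
 = 1.966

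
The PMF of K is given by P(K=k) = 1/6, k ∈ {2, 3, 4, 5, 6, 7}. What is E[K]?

4.5

E[K] = Σ k·P(K=k)
 = 2·1/6 + 3·1/6 + 4·1/6 + 5·1/6 + 6·1/6 + 7·1/6
 = 1/3 + 1/2 + 2/3 + 5/6 + 1 + 7/6
 = 9/2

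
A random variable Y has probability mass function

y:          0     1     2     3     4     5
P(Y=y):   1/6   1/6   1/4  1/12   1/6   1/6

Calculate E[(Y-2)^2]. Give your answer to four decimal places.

3.0833

E[(Y-2)^2] = Σ (y-2)^2·P(Y=y)
 = 4·1/6 + 1·1/6 + 0·1/4 + 1·1/12 + 4·1/6 + 9·1/6
 = 2/3 + 1/6 + 0 + 1/12 + 2/3 + 3/2
 = 37/12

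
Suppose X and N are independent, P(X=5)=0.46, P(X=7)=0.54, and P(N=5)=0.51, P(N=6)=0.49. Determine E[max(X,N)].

6.3054

E[max(X,N)] = Σ_x Σ_n max(x,n) · P(X=x)P(N=n)
 = 5·0.2346 + 6·0.2254 + 7·0.2754 + 7·0.2646
 = 1.173 + 1.3524 + 1.9278 + 1.8522
 = 6.3054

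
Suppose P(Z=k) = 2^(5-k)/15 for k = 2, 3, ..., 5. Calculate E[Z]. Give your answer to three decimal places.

2.733

E[Z] = Σ z·P(Z=z)
 = 2·8/15 + 3·4/15 + 4·2/15 + 5·1/15
 = 16/15 + 4/5 + 8/15 + 1/3
 = 41/15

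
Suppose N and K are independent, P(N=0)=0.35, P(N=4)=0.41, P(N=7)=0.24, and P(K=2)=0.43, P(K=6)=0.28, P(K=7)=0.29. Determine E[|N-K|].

E[|N-K|] = Σ_n Σ_k |n-k| · P(N=n)P(K=k)
 = 2·0.1505 + 6·0.098 + 7·0.1015 + 2·0.1763 + 2·0.1148 + 3·0.1189 + 5·0.1032 + 1·0.0672 + 0·0.0696
 = 0.301 + 0.588 + 0.7105 + 0.3526 + 0.2296 + 0.3567 + 0.516 + 0.0672 + 0
 = 3.1216

3.1216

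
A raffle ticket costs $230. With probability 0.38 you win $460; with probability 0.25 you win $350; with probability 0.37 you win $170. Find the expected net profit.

95.2

E[payout] = 460·0.38 + 350·0.25 + 170·0.37
 = 174.8 + 87.5 + 62.9
 = 325.2
Net = 325.2 - 230 = 95.2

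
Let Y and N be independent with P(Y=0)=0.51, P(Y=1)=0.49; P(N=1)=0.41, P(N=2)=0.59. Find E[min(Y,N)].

E[min(Y,N)] = Σ_y Σ_n min(y,n) · P(Y=y)P(N=n)
 = 0·0.2091 + 0·0.3009 + 1·0.2009 + 1·0.2891
 = 0 + 0 + 0.2009 + 0.2891
 = 0.49

0.49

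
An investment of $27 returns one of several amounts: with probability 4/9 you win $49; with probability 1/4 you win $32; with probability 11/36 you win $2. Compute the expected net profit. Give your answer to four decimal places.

3.3889

E[payout] = 49·4/9 + 32·1/4 + 2·11/36
 = 196/9 + 8 + 11/18
 = 547/18
Net = 547/18 - 27 = 61/18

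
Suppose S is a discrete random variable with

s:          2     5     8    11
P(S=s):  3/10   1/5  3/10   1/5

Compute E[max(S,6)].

E[max(S,6)] = Σ max(s,6)·P(S=s)
 = 6·3/10 + 6·1/5 + 8·3/10 + 11·1/5
 = 9/5 + 6/5 + 12/5 + 11/5
 = 38/5

7.6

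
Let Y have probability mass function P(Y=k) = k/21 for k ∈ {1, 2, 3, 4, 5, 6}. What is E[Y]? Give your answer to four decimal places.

4.3333

E[Y] = Σ y·P(Y=y)
 = 1·1/21 + 2·2/21 + 3·1/7 + 4·4/21 + 5·5/21 + 6·2/7
 = 1/21 + 4/21 + 3/7 + 16/21 + 25/21 + 12/7
 = 13/3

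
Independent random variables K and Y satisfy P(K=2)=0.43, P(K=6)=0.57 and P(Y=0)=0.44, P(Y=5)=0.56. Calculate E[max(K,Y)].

E[max(K,Y)] = Σ_k Σ_y max(k,y) · P(K=k)P(Y=y)
 = 2·0.1892 + 5·0.2408 + 6·0.2508 + 6·0.3192
 = 0.3784 + 1.204 + 1.5048 + 1.9152
 = 5.0024

5.0024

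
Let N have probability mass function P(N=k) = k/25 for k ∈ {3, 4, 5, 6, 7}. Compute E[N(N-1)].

25.6

E[N(N-1)] = Σ n(n-1)·P(N=n)
 = 6·3/25 + 12·4/25 + 20·1/5 + 30·6/25 + 42·7/25
 = 18/25 + 48/25 + 4 + 36/5 + 294/25
 = 128/5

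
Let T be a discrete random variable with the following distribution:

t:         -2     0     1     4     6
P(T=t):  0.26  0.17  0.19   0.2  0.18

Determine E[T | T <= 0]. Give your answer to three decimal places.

-1.209

P(T <= 0) = 0.26 + 0.17 = 0.43.
E[T | T <= 0] = [(-2)·0.26 + 0·0.17] / 0.43
 = -0.52 / 0.43
 = -52/43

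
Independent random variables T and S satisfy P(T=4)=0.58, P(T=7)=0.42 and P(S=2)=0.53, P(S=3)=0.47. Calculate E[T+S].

E[T+S] = Σ_t Σ_s (t+s) · P(T=t)P(S=s)
 = 6·0.3074 + 7·0.2726 + 9·0.2226 + 10·0.1974
 = 1.8444 + 1.9082 + 2.0034 + 1.974
 = 7.73

7.73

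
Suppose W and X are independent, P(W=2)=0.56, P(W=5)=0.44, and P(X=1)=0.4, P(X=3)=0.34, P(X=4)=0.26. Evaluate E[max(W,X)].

3.8016

E[max(W,X)] = Σ_w Σ_x max(w,x) · P(W=w)P(X=x)
 = 2·0.224 + 3·0.1904 + 4·0.1456 + 5·0.176 + 5·0.1496 + 5·0.1144
 = 0.448 + 0.5712 + 0.5824 + 0.88 + 0.748 + 0.572
 = 3.8016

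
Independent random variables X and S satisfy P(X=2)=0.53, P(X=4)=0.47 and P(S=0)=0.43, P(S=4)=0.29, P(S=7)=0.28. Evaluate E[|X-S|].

E[|X-S|] = Σ_x Σ_s |x-s| · P(X=x)P(S=s)
 = 2·0.2279 + 2·0.1537 + 5·0.1484 + 4·0.2021 + 0·0.1363 + 3·0.1316
 = 0.4558 + 0.3074 + 0.742 + 0.8084 + 0 + 0.3948
 = 2.7084

2.7084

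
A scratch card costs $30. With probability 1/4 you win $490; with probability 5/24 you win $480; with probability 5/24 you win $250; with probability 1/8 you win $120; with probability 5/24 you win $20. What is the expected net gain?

E[payout] = 490·1/4 + 480·5/24 + 250·5/24 + 120·1/8 + 20·5/24
 = 245/2 + 100 + 625/12 + 15 + 25/6
 = 1175/4
Net = 1175/4 - 30 = 1055/4

263.75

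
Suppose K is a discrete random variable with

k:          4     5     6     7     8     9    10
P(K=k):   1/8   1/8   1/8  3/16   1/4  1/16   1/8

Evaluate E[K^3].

413.5

E[K^3] = Σ k^3·P(K=k)
 = 64·1/8 + 125·1/8 + 216·1/8 + 343·3/16 + 512·1/4 + 729·1/16 + 1000·1/8
 = 8 + 125/8 + 27 + 1029/16 + 128 + 729/16 + 125
 = 827/2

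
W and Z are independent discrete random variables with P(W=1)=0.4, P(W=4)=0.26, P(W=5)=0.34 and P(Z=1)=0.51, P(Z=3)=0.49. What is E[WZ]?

6.2172

E[WZ] = Σ_w Σ_z wz · P(W=w)P(Z=z)
 = 1·0.204 + 3·0.196 + 4·0.1326 + 12·0.1274 + 5·0.1734 + 15·0.1666
 = 0.204 + 0.588 + 0.5304 + 1.5288 + 0.867 + 2.499
 = 6.2172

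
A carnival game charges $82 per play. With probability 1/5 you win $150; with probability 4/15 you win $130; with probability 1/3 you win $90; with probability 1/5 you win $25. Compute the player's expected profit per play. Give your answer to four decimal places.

E[payout] = 150·1/5 + 130·4/15 + 90·1/3 + 25·1/5
 = 30 + 104/3 + 30 + 5
 = 299/3
Net = 299/3 - 82 = 53/3

17.6667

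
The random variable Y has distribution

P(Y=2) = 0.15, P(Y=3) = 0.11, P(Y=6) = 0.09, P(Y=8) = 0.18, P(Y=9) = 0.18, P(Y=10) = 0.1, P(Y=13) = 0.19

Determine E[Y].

7.7

E[Y] = Σ y·P(Y=y)
 = 2·0.15 + 3·0.11 + 6·0.09 + 8·0.18 + 9·0.18 + 10·0.1 + 13·0.19
 = 0.3 + 0.33 + 0.54 + 1.44 + 1.62 + 1 + 2.47
 = 7.7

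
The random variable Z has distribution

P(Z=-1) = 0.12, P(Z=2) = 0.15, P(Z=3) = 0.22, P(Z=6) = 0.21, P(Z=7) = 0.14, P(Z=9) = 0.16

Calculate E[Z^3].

E[Z^3] = Σ z^3·P(Z=z)
 = (-1)·0.12 + 8·0.15 + 27·0.22 + 216·0.21 + 343·0.14 + 729·0.16
 = (-0.12) + 1.2 + 5.94 + 45.36 + 48.02 + 116.64
 = 217.04

217.04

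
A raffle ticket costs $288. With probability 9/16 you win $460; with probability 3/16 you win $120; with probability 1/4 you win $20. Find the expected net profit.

E[payout] = 460·9/16 + 120·3/16 + 20·1/4
 = 1035/4 + 45/2 + 5
 = 1145/4
Net = 1145/4 - 288 = -7/4

-1.75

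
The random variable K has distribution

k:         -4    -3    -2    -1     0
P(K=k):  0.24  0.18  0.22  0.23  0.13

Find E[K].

-2.17

E[K] = Σ k·P(K=k)
 = (-4)·0.24 + (-3)·0.18 + (-2)·0.22 + (-1)·0.23 + 0·0.13
 = (-0.96) + (-0.54) + (-0.44) + (-0.23) + 0
 = -2.17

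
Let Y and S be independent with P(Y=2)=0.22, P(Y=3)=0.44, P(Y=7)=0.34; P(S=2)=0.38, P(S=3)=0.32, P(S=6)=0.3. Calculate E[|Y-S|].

E[|Y-S|] = Σ_y Σ_s |y-s| · P(Y=y)P(S=s)
 = 0·0.0836 + 1·0.0704 + 4·0.066 + 1·0.1672 + 0·0.1408 + 3·0.132 + 5·0.1292 + 4·0.1088 + 1·0.102
 = 0 + 0.0704 + 0.264 + 0.1672 + 0 + 0.396 + 0.646 + 0.4352 + 0.102
 = 2.0808

2.0808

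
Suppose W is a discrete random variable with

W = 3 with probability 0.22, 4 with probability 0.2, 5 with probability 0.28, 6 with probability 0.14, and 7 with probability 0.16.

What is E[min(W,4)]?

E[min(W,4)] = Σ min(w,4)·P(W=w)
 = 3·0.22 + 4·0.2 + 4·0.28 + 4·0.14 + 4·0.16
 = 0.66 + 0.8 + 1.12 + 0.56 + 0.64
 = 3.78

3.78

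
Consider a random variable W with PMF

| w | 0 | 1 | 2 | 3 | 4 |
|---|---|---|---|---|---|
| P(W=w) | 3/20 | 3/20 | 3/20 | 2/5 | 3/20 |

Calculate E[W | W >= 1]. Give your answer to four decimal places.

P(W >= 1) = 3/20 + 3/20 + 2/5 + 3/20 = 17/20.
E[W | W >= 1] = [1·3/20 + 2·3/20 + 3·2/5 + 4·3/20] / (17/20)
 = 9/4 / (17/20)
 = 45/17

2.6471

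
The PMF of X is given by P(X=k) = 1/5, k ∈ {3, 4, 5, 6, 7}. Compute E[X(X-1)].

E[X(X-1)] = Σ x(x-1)·P(X=x)
 = 6·1/5 + 12·1/5 + 20·1/5 + 30·1/5 + 42·1/5
 = 6/5 + 12/5 + 4 + 6 + 42/5
 = 22

22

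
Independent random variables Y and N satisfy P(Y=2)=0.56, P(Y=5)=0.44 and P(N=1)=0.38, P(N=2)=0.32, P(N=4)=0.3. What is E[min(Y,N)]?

1.884

E[min(Y,N)] = Σ_y Σ_n min(y,n) · P(Y=y)P(N=n)
 = 1·0.2128 + 2·0.1792 + 2·0.168 + 1·0.1672 + 2·0.1408 + 4·0.132
 = 0.2128 + 0.3584 + 0.336 + 0.1672 + 0.2816 + 0.528
 = 1.884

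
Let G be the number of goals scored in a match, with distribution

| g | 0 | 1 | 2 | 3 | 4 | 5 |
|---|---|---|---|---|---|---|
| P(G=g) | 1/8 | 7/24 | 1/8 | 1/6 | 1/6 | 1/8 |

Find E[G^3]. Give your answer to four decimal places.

E[G^3] = Σ g^3·P(G=g)
 = 0·1/8 + 1·7/24 + 8·1/8 + 27·1/6 + 64·1/6 + 125·1/8
 = 0 + 7/24 + 1 + 9/2 + 32/3 + 125/8
 = 385/12

32.0833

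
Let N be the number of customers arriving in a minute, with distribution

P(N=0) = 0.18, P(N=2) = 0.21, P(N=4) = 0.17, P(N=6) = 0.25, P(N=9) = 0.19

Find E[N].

4.31

E[N] = Σ n·P(N=n)
 = 0·0.18 + 2·0.21 + 4·0.17 + 6·0.25 + 9·0.19
 = 0 + 0.42 + 0.68 + 1.5 + 1.71
 = 4.31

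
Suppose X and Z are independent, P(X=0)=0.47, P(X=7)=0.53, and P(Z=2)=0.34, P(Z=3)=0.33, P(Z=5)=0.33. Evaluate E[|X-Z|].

E[|X-Z|] = Σ_x Σ_z |x-z| · P(X=x)P(Z=z)
 = 2·0.1598 + 3·0.1551 + 5·0.1551 + 5·0.1802 + 4·0.1749 + 2·0.1749
 = 0.3196 + 0.4653 + 0.7755 + 0.901 + 0.6996 + 0.3498
 = 3.5108

3.5108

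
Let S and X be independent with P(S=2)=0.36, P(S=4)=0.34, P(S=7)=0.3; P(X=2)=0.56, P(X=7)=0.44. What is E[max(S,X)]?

5.4208

E[max(S,X)] = Σ_s Σ_x max(s,x) · P(S=s)P(X=x)
 = 2·0.2016 + 7·0.1584 + 4·0.1904 + 7·0.1496 + 7·0.168 + 7·0.132
 = 0.4032 + 1.1088 + 0.7616 + 1.0472 + 1.176 + 0.924
 = 5.4208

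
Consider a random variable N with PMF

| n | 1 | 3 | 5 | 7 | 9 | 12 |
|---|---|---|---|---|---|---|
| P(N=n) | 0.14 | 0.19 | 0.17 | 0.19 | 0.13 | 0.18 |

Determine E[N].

E[N] = Σ n·P(N=n)
 = 1·0.14 + 3·0.19 + 5·0.17 + 7·0.19 + 9·0.13 + 12·0.18
 = 0.14 + 0.57 + 0.85 + 1.33 + 1.17 + 2.16
 = 6.22

6.22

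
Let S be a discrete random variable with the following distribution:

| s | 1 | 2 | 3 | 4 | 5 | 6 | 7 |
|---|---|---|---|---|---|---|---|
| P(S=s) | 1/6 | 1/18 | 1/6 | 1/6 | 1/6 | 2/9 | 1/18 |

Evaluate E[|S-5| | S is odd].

P(S is odd) = 1/6 + 1/6 + 1/6 + 1/18 = 5/9.
E[|S-5| | S is odd] = [4·1/6 + 2·1/6 + 0·1/6 + 2·1/18] / (5/9)
 = 10/9 / (5/9)
 = 2

2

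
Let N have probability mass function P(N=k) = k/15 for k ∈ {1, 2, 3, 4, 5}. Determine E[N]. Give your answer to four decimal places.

E[N] = Σ n·P(N=n)
 = 1·1/15 + 2·2/15 + 3·1/5 + 4·4/15 + 5·1/3
 = 1/15 + 4/15 + 3/5 + 16/15 + 5/3
 = 11/3

3.6667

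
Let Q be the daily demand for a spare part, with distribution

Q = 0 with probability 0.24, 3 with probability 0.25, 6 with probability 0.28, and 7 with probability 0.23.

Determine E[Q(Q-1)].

19.56

E[Q(Q-1)] = Σ q(q-1)·P(Q=q)
 = 0·0.24 + 6·0.25 + 30·0.28 + 42·0.23
 = 0 + 1.5 + 8.4 + 9.66
 = 19.56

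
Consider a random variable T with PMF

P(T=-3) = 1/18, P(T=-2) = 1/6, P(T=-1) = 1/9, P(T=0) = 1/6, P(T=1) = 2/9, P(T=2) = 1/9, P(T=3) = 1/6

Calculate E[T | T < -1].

-2.25

P(T < -1) = 1/18 + 1/6 = 2/9.
E[T | T < -1] = [(-3)·1/18 + (-2)·1/6] / (2/9)
 = -1/2 / (2/9)
 = -9/4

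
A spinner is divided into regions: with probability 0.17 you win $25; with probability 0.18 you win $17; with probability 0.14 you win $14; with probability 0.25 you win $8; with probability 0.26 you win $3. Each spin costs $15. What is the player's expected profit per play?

E[payout] = 25·0.17 + 17·0.18 + 14·0.14 + 8·0.25 + 3·0.26
 = 4.25 + 3.06 + 1.96 + 2 + 0.78
 = 12.05
Net = 12.05 - 15 = -2.95

-2.95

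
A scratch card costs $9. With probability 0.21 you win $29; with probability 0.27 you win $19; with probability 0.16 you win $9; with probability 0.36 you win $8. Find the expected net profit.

6.54

E[payout] = 29·0.21 + 19·0.27 + 9·0.16 + 8·0.36
 = 6.09 + 5.13 + 1.44 + 2.88
 = 15.54
Net = 15.54 - 9 = 6.54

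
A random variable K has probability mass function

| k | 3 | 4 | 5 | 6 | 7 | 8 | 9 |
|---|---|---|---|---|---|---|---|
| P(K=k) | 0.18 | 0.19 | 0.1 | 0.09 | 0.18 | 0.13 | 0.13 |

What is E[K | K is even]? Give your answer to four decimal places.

P(K is even) = 0.19 + 0.09 + 0.13 = 0.41.
E[K | K is even] = [4·0.19 + 6·0.09 + 8·0.13] / 0.41
 = 2.34 / 0.41
 = 234/41

5.7073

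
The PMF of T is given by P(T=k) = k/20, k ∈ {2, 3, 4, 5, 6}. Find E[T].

E[T] = Σ t·P(T=t)
 = 2·1/10 + 3·3/20 + 4·1/5 + 5·1/4 + 6·3/10
 = 1/5 + 9/20 + 4/5 + 5/4 + 9/5
 = 9/2

4.5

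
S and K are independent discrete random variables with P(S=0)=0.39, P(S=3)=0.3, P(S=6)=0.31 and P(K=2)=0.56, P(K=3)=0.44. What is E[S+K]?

E[S+K] = Σ_s Σ_k (s+k) · P(S=s)P(K=k)
 = 2·0.2184 + 3·0.1716 + 5·0.168 + 6·0.132 + 8·0.1736 + 9·0.1364
 = 0.4368 + 0.5148 + 0.84 + 0.792 + 1.3888 + 1.2276
 = 5.2

5.2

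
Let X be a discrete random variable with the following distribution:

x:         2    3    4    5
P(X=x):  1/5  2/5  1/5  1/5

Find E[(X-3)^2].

1.2

E[(X-3)^2] = Σ (x-3)^2·P(X=x)
 = 1·1/5 + 0·2/5 + 1·1/5 + 4·1/5
 = 1/5 + 0 + 1/5 + 4/5
 = 6/5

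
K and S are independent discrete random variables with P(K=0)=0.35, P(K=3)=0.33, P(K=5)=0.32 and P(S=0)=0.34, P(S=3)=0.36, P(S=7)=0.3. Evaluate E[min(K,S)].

E[min(K,S)] = Σ_k Σ_s min(k,s) · P(K=k)P(S=s)
 = 0·0.119 + 0·0.126 + 0·0.105 + 0·0.1122 + 3·0.1188 + 3·0.099 + 0·0.1088 + 3·0.1152 + 5·0.096
 = 0 + 0 + 0 + 0 + 0.3564 + 0.297 + 0 + 0.3456 + 0.48
 = 1.479

1.479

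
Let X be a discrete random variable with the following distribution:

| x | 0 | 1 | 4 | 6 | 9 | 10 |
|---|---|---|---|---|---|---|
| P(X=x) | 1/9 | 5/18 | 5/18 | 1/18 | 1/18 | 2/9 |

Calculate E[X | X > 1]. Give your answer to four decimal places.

6.8182

P(X > 1) = 5/18 + 1/18 + 1/18 + 2/9 = 11/18.
E[X | X > 1] = [4·5/18 + 6·1/18 + 9·1/18 + 10·2/9] / (11/18)
 = 25/6 / (11/18)
 = 75/11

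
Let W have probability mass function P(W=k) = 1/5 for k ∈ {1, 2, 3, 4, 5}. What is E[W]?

E[W] = Σ w·P(W=w)
 = 1·1/5 + 2·1/5 + 3·1/5 + 4·1/5 + 5·1/5
 = 1/5 + 2/5 + 3/5 + 4/5 + 1
 = 3

3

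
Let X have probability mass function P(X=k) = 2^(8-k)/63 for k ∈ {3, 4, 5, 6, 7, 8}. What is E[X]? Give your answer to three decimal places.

E[X] = Σ x·P(X=x)
 = 3·32/63 + 4·16/63 + 5·8/63 + 6·4/63 + 7·2/63 + 8·1/63
 = 32/21 + 64/63 + 40/63 + 8/21 + 2/9 + 8/63
 = 82/21

3.905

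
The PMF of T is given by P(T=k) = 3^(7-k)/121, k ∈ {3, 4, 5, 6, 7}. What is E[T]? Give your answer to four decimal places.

E[T] = Σ t·P(T=t)
 = 3·81/121 + 4·27/121 + 5·9/121 + 6·3/121 + 7·1/121
 = 243/121 + 108/121 + 45/121 + 18/121 + 7/121
 = 421/121

3.4793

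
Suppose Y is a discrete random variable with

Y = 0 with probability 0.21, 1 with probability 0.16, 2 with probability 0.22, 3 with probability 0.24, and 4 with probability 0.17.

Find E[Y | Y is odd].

P(Y is odd) = 0.16 + 0.24 = 0.4.
E[Y | Y is odd] = [1·0.16 + 3·0.24] / 0.4
 = 0.88 / 0.4
 = 11/5

2.2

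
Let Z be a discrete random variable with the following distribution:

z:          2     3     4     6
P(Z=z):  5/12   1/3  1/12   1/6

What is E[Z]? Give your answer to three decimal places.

3.167

E[Z] = Σ z·P(Z=z)
 = 2·5/12 + 3·1/3 + 4·1/12 + 6·1/6
 = 5/6 + 1 + 1/3 + 1
 = 19/6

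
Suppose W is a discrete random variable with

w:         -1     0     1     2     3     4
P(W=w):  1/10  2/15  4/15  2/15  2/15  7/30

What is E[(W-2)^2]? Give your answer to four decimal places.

2.7667

E[(W-2)^2] = Σ (w-2)^2·P(W=w)
 = 9·1/10 + 4·2/15 + 1·4/15 + 0·2/15 + 1·2/15 + 4·7/30
 = 9/10 + 8/15 + 4/15 + 0 + 2/15 + 14/15
 = 83/30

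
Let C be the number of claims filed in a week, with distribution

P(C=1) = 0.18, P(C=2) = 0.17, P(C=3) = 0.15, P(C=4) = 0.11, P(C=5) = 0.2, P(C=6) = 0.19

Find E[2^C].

E[2^C] = Σ 2^c·P(C=c)
 = 2·0.18 + 4·0.17 + 8·0.15 + 16·0.11 + 32·0.2 + 64·0.19
 = 0.36 + 0.68 + 1.2 + 1.76 + 6.4 + 12.16
 = 22.56

22.56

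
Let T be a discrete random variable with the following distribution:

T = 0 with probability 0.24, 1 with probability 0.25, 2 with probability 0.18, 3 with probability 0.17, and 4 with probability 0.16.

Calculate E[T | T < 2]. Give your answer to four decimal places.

0.5102

P(T < 2) = 0.24 + 0.25 = 0.49.
E[T | T < 2] = [0·0.24 + 1·0.25] / 0.49
 = 0.25 / 0.49
 = 25/49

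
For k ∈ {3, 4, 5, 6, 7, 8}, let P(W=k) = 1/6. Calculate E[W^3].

E[W^3] = Σ w^3·P(W=w)
 = 27·1/6 + 64·1/6 + 125·1/6 + 216·1/6 + 343·1/6 + 512·1/6
 = 9/2 + 32/3 + 125/6 + 36 + 343/6 + 256/3
 = 429/2

214.5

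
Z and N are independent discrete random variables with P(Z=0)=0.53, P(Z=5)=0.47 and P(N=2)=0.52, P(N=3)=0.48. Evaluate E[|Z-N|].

2.4988

E[|Z-N|] = Σ_z Σ_n |z-n| · P(Z=z)P(N=n)
 = 2·0.2756 + 3·0.2544 + 3·0.2444 + 2·0.2256
 = 0.5512 + 0.7632 + 0.7332 + 0.4512
 = 2.4988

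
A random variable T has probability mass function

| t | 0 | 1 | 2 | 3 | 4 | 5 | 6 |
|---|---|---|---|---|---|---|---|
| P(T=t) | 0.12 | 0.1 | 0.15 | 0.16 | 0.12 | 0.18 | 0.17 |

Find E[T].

3.28

E[T] = Σ t·P(T=t)
 = 0·0.12 + 1·0.1 + 2·0.15 + 3·0.16 + 4·0.12 + 5·0.18 + 6·0.17
 = 0 + 0.1 + 0.3 + 0.48 + 0.48 + 0.9 + 1.02
 = 3.28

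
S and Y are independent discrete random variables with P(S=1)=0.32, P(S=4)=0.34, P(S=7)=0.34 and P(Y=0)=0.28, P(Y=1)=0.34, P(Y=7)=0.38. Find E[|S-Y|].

3.2944

E[|S-Y|] = Σ_s Σ_y |s-y| · P(S=s)P(Y=y)
 = 1·0.0896 + 0·0.1088 + 6·0.1216 + 4·0.0952 + 3·0.1156 + 3·0.1292 + 7·0.0952 + 6·0.1156 + 0·0.1292
 = 0.0896 + 0 + 0.7296 + 0.3808 + 0.3468 + 0.3876 + 0.6664 + 0.6936 + 0
 = 3.2944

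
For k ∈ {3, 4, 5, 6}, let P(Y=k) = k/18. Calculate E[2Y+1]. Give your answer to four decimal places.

10.5556

E[2Y+1] = Σ (2y+1)·P(Y=y)
 = 7·1/6 + 9·2/9 + 11·5/18 + 13·1/3
 = 7/6 + 2 + 55/18 + 13/3
 = 95/9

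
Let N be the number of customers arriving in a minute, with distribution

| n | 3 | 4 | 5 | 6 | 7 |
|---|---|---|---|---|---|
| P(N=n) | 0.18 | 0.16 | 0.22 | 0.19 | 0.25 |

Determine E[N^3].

169.39

E[N^3] = Σ n^3·P(N=n)
 = 27·0.18 + 64·0.16 + 125·0.22 + 216·0.19 + 343·0.25
 = 4.86 + 10.24 + 27.5 + 41.04 + 85.75
 = 169.39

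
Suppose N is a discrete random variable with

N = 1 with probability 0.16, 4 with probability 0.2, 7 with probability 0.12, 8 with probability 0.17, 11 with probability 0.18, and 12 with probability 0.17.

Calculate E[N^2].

66.38

E[N^2] = Σ n^2·P(N=n)
 = 1·0.16 + 16·0.2 + 49·0.12 + 64·0.17 + 121·0.18 + 144·0.17
 = 0.16 + 3.2 + 5.88 + 10.88 + 21.78 + 24.48
 = 66.38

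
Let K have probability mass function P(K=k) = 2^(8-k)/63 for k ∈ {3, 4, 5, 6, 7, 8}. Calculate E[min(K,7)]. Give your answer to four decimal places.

E[min(K,7)] = Σ min(k,7)·P(K=k)
 = 3·32/63 + 4·16/63 + 5·8/63 + 6·4/63 + 7·2/63 + 7·1/63
 = 32/21 + 64/63 + 40/63 + 8/21 + 2/9 + 1/9
 = 35/9

3.8889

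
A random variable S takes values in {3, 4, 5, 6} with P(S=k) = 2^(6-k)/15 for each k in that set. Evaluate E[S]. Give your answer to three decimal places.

3.733

E[S] = Σ s·P(S=s)
 = 3·8/15 + 4·4/15 + 5·2/15 + 6·1/15
 = 8/5 + 16/15 + 2/3 + 2/5
 = 56/15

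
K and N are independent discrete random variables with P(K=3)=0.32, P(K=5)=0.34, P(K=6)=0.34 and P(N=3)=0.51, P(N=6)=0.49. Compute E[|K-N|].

1.504

E[|K-N|] = Σ_k Σ_n |k-n| · P(K=k)P(N=n)
 = 0·0.1632 + 3·0.1568 + 2·0.1734 + 1·0.1666 + 3·0.1734 + 0·0.1666
 = 0 + 0.4704 + 0.3468 + 0.1666 + 0.5202 + 0
 = 1.504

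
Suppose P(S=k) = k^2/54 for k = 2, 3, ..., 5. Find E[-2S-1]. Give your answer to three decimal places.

-9.296

E[-2S-1] = Σ (-2s-1)·P(S=s)
 = (-5)·2/27 + (-7)·1/6 + (-9)·8/27 + (-11)·25/54
 = (-10/27) + (-7/6) + (-8/3) + (-275/54)
 = -251/27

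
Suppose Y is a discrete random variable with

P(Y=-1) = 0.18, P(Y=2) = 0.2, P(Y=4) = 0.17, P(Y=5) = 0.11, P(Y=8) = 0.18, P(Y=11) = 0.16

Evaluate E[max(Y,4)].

E[max(Y,4)] = Σ max(y,4)·P(Y=y)
 = 4·0.18 + 4·0.2 + 4·0.17 + 5·0.11 + 8·0.18 + 11·0.16
 = 0.72 + 0.8 + 0.68 + 0.55 + 1.44 + 1.76
 = 5.95

5.95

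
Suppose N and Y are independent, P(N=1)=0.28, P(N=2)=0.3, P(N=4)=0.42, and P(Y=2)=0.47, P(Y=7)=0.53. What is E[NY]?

11.904

E[NY] = Σ_n Σ_y ny · P(N=n)P(Y=y)
 = 2·0.1316 + 7·0.1484 + 4·0.141 + 14·0.159 + 8·0.1974 + 28·0.2226
 = 0.2632 + 1.0388 + 0.564 + 2.226 + 1.5792 + 6.2328
 = 11.904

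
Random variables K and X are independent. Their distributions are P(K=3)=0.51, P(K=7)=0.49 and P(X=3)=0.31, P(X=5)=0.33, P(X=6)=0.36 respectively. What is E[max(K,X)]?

5.8474

E[max(K,X)] = Σ_k Σ_x max(k,x) · P(K=k)P(X=x)
 = 3·0.1581 + 5·0.1683 + 6·0.1836 + 7·0.1519 + 7·0.1617 + 7·0.1764
 = 0.4743 + 0.8415 + 1.1016 + 1.0633 + 1.1319 + 1.2348
 = 5.8474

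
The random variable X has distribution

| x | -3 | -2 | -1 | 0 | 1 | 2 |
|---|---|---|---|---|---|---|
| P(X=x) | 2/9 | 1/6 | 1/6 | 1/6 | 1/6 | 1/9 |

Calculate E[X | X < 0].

-2.1

P(X < 0) = 2/9 + 1/6 + 1/6 = 5/9.
E[X | X < 0] = [(-3)·2/9 + (-2)·1/6 + (-1)·1/6] / (5/9)
 = -7/6 / (5/9)
 = -21/10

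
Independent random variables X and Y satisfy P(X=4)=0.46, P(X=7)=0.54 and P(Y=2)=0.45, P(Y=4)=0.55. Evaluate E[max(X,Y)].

5.62

E[max(X,Y)] = Σ_x Σ_y max(x,y) · P(X=x)P(Y=y)
 = 4·0.207 + 4·0.253 + 7·0.243 + 7·0.297
 = 0.828 + 1.012 + 1.701 + 2.079
 = 5.62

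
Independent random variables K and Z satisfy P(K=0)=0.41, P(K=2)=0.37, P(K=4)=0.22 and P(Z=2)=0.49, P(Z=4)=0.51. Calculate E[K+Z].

4.64

E[K+Z] = Σ_k Σ_z (k+z) · P(K=k)P(Z=z)
 = 2·0.2009 + 4·0.2091 + 4·0.1813 + 6·0.1887 + 6·0.1078 + 8·0.1122
 = 0.4018 + 0.8364 + 0.7252 + 1.1322 + 0.6468 + 0.8976
 = 4.64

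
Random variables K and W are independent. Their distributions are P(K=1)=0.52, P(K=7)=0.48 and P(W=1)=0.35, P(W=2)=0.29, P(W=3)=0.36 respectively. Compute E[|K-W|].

2.9204

E[|K-W|] = Σ_k Σ_w |k-w| · P(K=k)P(W=w)
 = 0·0.182 + 1·0.1508 + 2·0.1872 + 6·0.168 + 5·0.1392 + 4·0.1728
 = 0 + 0.1508 + 0.3744 + 1.008 + 0.696 + 0.6912
 = 2.9204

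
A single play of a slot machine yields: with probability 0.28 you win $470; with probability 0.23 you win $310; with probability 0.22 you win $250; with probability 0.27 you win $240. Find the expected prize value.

E[payout] = 470·0.28 + 310·0.23 + 250·0.22 + 240·0.27
 = 131.6 + 71.3 + 55 + 64.8
 = 322.7

322.7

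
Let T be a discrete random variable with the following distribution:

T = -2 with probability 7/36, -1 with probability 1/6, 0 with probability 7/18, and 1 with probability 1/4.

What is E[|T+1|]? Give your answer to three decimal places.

1.083

E[|T+1|] = Σ |t+1|·P(T=t)
 = 1·7/36 + 0·1/6 + 1·7/18 + 2·1/4
 = 7/36 + 0 + 7/18 + 1/2
 = 13/12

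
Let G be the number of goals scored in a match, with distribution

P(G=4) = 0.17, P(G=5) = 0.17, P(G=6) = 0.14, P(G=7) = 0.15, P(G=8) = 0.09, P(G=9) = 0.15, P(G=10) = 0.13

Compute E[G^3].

399.25

E[G^3] = Σ g^3·P(G=g)
 = 64·0.17 + 125·0.17 + 216·0.14 + 343·0.15 + 512·0.09 + 729·0.15 + 1000·0.13
 = 10.88 + 21.25 + 30.24 + 51.45 + 46.08 + 109.35 + 130
 = 399.25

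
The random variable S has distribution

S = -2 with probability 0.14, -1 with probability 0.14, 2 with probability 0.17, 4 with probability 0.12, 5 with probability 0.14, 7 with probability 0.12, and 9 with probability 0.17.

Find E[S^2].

E[S^2] = Σ s^2·P(S=s)
 = 4·0.14 + 1·0.14 + 4·0.17 + 16·0.12 + 25·0.14 + 49·0.12 + 81·0.17
 = 0.56 + 0.14 + 0.68 + 1.92 + 3.5 + 5.88 + 13.77
 = 26.45

26.45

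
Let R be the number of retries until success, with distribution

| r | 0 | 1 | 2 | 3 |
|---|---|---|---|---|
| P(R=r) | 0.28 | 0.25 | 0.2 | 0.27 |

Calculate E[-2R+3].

E[-2R+3] = Σ (-2r+3)·P(R=r)
 = 3·0.28 + 1·0.25 + (-1)·0.2 + (-3)·0.27
 = 0.84 + 0.25 + (-0.2) + (-0.81)
 = 0.08

0.08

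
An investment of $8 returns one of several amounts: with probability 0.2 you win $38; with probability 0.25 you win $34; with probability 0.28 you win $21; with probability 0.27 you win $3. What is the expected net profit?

14.79

E[payout] = 38·0.2 + 34·0.25 + 21·0.28 + 3·0.27
 = 7.6 + 8.5 + 5.88 + 0.81
 = 22.79
Net = 22.79 - 8 = 14.79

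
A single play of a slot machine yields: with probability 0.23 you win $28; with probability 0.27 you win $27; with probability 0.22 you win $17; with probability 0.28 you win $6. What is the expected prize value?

19.15

E[payout] = 28·0.23 + 27·0.27 + 17·0.22 + 6·0.28
 = 6.44 + 7.29 + 3.74 + 1.68
 = 19.15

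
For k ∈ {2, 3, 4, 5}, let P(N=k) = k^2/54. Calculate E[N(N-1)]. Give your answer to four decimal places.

13.9630

E[N(N-1)] = Σ n(n-1)·P(N=n)
 = 2·2/27 + 6·1/6 + 12·8/27 + 20·25/54
 = 4/27 + 1 + 32/9 + 250/27
 = 377/27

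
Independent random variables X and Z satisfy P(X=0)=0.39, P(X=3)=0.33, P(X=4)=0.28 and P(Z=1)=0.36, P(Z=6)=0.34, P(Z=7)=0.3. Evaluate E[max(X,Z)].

E[max(X,Z)] = Σ_x Σ_z max(x,z) · P(X=x)P(Z=z)
 = 1·0.1404 + 6·0.1326 + 7·0.117 + 3·0.1188 + 6·0.1122 + 7·0.099 + 4·0.1008 + 6·0.0952 + 7·0.084
 = 0.1404 + 0.7956 + 0.819 + 0.3564 + 0.6732 + 0.693 + 0.4032 + 0.5712 + 0.588
 = 5.04

5.04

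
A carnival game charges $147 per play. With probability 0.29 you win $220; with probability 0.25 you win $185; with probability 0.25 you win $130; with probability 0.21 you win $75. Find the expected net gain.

E[payout] = 220·0.29 + 185·0.25 + 130·0.25 + 75·0.21
 = 63.8 + 46.25 + 32.5 + 15.75
 = 158.3
Net = 158.3 - 147 = 11.3

11.3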